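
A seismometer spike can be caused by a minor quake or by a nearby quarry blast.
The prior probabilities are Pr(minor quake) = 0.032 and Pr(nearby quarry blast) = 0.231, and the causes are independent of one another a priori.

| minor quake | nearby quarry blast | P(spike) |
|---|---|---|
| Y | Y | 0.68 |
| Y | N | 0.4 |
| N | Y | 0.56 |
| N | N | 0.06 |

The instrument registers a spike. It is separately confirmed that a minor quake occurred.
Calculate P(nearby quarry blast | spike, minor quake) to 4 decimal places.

P(nearby quarry blast | spike, minor quake) ≈ 0.3380

P(spike | minor quake) = 0.4×0.769 + 0.68×0.231 = 0.307600 + 0.157080 = 0.464680
Of this, 0.157080 comes from 0.68×0.231 (the nearby quarry blast=true cases).
So P(nearby quarry blast | spike, minor quake) = 0.157080/0.464680 ≈ 0.3380.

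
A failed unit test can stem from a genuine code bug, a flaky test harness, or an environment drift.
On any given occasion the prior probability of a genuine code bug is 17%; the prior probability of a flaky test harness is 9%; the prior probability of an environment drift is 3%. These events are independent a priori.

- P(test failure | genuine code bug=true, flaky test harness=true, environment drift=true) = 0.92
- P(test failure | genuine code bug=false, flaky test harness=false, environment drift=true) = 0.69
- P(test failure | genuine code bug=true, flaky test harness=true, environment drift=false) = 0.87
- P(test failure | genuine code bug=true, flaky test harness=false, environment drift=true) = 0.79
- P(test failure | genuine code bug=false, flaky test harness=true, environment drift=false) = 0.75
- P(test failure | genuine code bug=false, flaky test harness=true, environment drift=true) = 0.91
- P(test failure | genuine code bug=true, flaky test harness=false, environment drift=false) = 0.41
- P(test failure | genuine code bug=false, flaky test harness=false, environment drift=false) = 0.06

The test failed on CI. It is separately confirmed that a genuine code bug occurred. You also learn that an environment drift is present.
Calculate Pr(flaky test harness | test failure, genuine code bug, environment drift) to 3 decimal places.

Pr(flaky test harness | test failure, genuine code bug, environment drift) ≈ 0.103

P(test failure | genuine code bug, environment drift) = 0.79·0.91 + 0.92·0.09 = 0.718900 + 0.082800 = 0.801700
The flaky test harness-present share is 0.92·0.09 = 0.082800.
So P(flaky test harness | test failure, genuine code bug, environment drift) = 0.082800/0.801700 ≈ 0.103.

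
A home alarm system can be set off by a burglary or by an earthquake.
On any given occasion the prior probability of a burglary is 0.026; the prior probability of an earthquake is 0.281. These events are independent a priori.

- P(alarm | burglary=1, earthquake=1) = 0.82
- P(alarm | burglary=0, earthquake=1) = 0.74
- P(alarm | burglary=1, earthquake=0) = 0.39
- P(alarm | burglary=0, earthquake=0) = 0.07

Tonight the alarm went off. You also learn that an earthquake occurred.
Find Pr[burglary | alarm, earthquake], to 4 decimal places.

Sum P(alarm|·) weighted by the priors over both values of burglary:
  P(alarm | earthquake) = 0.74*0.974 + 0.82*0.026
        = 0.720760 + 0.021320 = 0.742080
The terms with burglary present sum to 0.021320, so
  P(burglary | alarm, earthquake) = 0.021320 / 0.742080 ≈ 0.0287

Pr[burglary | alarm, earthquake] ≈ 0.0287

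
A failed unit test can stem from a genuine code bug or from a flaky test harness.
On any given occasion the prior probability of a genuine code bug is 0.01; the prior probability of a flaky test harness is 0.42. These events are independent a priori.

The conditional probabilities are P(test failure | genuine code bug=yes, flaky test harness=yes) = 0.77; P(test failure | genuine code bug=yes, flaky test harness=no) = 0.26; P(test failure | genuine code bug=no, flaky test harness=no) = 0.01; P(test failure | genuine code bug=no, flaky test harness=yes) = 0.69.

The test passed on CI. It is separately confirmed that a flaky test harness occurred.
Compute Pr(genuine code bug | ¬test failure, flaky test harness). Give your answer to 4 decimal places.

Pr(genuine code bug | ¬test failure, flaky test harness) ≈ 0.0074

Numerator (weight on configurations with genuine code bug): 0.23*0.01 = 0.002300
Denominator P(¬test failure | flaky test harness): 0.31*0.99 + 0.23*0.01 = 0.309200
Posterior = 0.002300 / 0.309200 ≈ 0.0074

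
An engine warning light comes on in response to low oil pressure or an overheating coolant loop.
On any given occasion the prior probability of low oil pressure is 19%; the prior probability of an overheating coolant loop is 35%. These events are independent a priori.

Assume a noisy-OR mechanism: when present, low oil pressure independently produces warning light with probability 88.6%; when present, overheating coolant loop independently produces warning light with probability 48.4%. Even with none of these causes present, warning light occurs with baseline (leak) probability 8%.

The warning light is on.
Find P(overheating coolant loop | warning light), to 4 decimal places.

Under noisy-OR, P(warning light | causes) = 1 − (1−0.08)·∏(1−qᵢ) over the active causes.
Enumerate the 4 (low oil pressure, overheating coolant loop) configurations and weight by the priors:
  P(warning light) = 0.08*0.81*0.65 + 0.52528*0.81*0.35 + 0.89512*0.19*0.65 + 0.945882*0.19*0.35
        = 0.042120 + 0.148917 + 0.110547 + 0.062901 = 0.364485
Keeping only the overheating coolant loop-present terms gives 0.211818, so
  P(overheating coolant loop | warning light) = 0.211818 / 0.364485 ≈ 0.5811

P(overheating coolant loop | warning light) ≈ 0.5811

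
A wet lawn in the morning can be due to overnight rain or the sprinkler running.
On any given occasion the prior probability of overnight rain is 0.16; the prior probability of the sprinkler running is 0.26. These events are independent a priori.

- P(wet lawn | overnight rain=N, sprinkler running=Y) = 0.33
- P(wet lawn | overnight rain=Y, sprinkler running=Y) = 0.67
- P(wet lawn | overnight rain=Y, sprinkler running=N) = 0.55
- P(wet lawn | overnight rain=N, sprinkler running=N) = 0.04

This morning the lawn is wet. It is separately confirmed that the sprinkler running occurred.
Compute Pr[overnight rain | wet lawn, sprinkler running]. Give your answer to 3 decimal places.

Pr[overnight rain | wet lawn, sprinkler running] ≈ 0.279

Weight on overnight rain=true, given the evidence: 0.67×0.16 = 0.107200
Normalizer over all consistent configurations: 0.33×0.84 + 0.67×0.16 = 0.384400
P(overnight rain | wet lawn, sprinkler running) = 0.107200/0.384400 ≈ 0.279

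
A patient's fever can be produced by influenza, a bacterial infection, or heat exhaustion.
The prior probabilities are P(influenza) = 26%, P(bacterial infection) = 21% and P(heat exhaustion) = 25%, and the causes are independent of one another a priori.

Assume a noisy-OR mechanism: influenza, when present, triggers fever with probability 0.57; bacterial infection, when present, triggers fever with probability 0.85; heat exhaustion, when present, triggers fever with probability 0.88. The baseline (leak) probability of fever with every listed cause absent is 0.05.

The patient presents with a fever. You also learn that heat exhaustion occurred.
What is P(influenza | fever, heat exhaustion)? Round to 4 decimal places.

P(influenza | fever, heat exhaustion) ≈ 0.2712

Under noisy-OR, P(fever | causes) = 1 − (1−0.05)·∏(1−qᵢ) over the active causes.
For the numerator, keep only influenza=true terms: 0.195331 + 0.054199 = 0.249530
Denominator P(fever | heat exhaustion): 0.886·0.74·0.79 + 0.9829·0.74·0.21 + 0.95098·0.26·0.79 + 0.992647·0.26·0.21 = 0.920229
P(influenza | fever, heat exhaustion) = 0.249530/0.920229 ≈ 0.2712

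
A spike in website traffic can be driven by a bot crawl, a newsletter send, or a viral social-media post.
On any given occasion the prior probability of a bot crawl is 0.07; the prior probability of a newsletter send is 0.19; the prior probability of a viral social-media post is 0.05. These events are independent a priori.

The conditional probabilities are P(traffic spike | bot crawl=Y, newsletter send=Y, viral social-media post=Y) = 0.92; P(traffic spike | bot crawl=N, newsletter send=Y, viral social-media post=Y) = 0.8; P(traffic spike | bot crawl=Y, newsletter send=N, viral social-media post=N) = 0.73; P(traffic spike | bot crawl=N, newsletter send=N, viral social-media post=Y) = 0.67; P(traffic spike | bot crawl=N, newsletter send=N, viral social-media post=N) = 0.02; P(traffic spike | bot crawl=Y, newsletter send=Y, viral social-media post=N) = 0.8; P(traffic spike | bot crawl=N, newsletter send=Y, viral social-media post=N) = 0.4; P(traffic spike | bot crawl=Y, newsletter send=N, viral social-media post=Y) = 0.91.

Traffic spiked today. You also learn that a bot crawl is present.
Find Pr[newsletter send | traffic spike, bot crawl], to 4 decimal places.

Pr[newsletter send | traffic spike, bot crawl] ≈ 0.2037

By total probability over the 4 (newsletter send, viral social-media post) configurations:
  P(traffic spike | bot crawl) = 0.73×0.81×0.95 + 0.91×0.81×0.05 + 0.8×0.19×0.95 + 0.92×0.19×0.05
        = 0.561735 + 0.036855 + 0.144400 + 0.008740 = 0.751730
The terms with newsletter send present sum to 0.153140, so
  P(newsletter send | traffic spike, bot crawl) = 0.153140 / 0.751730 ≈ 0.2037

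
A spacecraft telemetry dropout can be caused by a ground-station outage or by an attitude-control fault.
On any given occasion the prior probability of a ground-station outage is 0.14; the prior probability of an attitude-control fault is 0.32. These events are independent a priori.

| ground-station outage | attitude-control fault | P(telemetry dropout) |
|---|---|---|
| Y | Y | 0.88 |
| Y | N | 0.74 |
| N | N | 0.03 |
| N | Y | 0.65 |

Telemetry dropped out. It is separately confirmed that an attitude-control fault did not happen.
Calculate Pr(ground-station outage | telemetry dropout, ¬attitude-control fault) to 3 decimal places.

By total probability over both values of ground-station outage:
  P(telemetry dropout | ¬attitude-control fault) = 0.03·0.86 + 0.74·0.14
        = 0.025800 + 0.103600 = 0.129400
Keeping only the ground-station outage-present terms gives 0.103600, so
  P(ground-station outage | telemetry dropout, ¬attitude-control fault) = 0.103600 / 0.129400 ≈ 0.801

Pr(ground-station outage | telemetry dropout, ¬attitude-control fault) ≈ 0.801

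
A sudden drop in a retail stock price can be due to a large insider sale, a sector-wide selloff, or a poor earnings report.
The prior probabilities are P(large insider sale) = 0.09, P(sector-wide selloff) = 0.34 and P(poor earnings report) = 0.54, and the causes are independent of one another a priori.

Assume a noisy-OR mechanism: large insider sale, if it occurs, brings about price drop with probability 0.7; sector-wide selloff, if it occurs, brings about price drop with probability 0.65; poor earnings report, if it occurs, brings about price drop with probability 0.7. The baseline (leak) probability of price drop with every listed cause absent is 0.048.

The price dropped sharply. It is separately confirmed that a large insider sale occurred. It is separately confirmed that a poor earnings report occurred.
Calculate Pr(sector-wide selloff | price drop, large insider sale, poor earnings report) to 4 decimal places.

Pr(sector-wide selloff | price drop, large insider sale, poor earnings report) ≈ 0.3534

Under noisy-OR, P(price drop | causes) = 1 − (1−0.048)·∏(1−qᵢ) over the active causes.
For the numerator, keep only sector-wide selloff=true terms: 0.970012·0.34 = 0.329804
Denominator P(price drop | large insider sale, poor earnings report): 0.91432·0.66 + 0.970012·0.34 = 0.933255
P(sector-wide selloff | price drop, large insider sale, poor earnings report) = 0.329804/0.933255 ≈ 0.3534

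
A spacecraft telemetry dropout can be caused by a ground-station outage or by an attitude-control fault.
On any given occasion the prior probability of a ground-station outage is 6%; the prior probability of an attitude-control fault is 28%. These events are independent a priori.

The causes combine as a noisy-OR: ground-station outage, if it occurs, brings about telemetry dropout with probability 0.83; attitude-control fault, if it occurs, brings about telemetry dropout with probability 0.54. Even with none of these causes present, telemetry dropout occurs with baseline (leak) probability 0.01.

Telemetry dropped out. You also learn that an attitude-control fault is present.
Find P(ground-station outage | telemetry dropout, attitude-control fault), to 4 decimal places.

P(ground-station outage | telemetry dropout, attitude-control fault) ≈ 0.0976

Under noisy-OR, P(telemetry dropout | causes) = 1 − (1−0.01)·∏(1−qᵢ) over the active causes.
Sum P(telemetry dropout|·) weighted by the priors over both values of ground-station outage:
  P(telemetry dropout | attitude-control fault) = 0.5446·0.94 + 0.922582·0.06
        = 0.511924 + 0.055355 = 0.567279
Configurations with ground-station outage contribute 0.055355, so
  P(ground-station outage | telemetry dropout, attitude-control fault) = 0.055355 / 0.567279 ≈ 0.0976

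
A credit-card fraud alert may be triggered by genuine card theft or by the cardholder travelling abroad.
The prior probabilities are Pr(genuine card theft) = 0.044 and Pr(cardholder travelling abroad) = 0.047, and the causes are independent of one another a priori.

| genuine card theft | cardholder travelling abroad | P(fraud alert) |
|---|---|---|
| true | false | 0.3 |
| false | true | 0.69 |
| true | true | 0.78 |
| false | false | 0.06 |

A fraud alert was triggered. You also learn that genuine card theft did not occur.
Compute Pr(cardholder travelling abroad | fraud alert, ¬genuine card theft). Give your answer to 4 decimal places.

P(fraud alert | ¬genuine card theft) = 0.06×0.953 + 0.69×0.047 = 0.057180 + 0.032430 = 0.089610
Of this, 0.032430 comes from 0.69×0.047 (the cardholder travelling abroad=true cases).
Hence the posterior is 0.032430/0.089610 ≈ 0.3619.

Pr(cardholder travelling abroad | fraud alert, ¬genuine card theft) ≈ 0.3619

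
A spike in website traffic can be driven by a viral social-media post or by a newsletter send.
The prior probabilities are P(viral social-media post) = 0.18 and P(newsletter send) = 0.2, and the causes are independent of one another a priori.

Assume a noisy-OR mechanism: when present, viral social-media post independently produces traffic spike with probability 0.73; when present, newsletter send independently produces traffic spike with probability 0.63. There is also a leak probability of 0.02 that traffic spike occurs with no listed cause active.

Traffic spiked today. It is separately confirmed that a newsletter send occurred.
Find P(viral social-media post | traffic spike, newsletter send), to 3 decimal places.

Under noisy-OR, P(traffic spike | causes) = 1 − (1−0.02)·∏(1−qᵢ) over the active causes.
Sum P(traffic spike|·) weighted by the priors over both values of viral social-media post:
  P(traffic spike | newsletter send) = 0.6374·0.82 + 0.902098·0.18
        = 0.522668 + 0.162378 = 0.685046
Configurations with viral social-media post contribute 0.162378, so
  P(viral social-media post | traffic spike, newsletter send) = 0.162378 / 0.685046 ≈ 0.237

P(viral social-media post | traffic spike, newsletter send) ≈ 0.237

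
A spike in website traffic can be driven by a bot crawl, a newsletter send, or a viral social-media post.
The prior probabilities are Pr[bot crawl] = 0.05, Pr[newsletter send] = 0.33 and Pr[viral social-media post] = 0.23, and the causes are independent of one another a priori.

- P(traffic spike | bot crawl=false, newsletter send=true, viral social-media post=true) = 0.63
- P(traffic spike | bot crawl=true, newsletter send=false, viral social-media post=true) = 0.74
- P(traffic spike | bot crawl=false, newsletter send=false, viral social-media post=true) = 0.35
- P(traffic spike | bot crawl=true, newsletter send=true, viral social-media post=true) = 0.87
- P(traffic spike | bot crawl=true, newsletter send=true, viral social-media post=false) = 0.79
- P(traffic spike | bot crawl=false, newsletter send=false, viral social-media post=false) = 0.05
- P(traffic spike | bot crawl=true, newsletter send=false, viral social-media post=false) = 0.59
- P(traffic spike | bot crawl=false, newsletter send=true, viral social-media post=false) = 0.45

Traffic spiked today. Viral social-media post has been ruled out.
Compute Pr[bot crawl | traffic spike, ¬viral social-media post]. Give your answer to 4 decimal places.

Pr[bot crawl | traffic spike, ¬viral social-media post] ≈ 0.1595

By total probability over the 4 (bot crawl, newsletter send) configurations:
  P(traffic spike | ¬viral social-media post) = 0.05·0.95·0.67 + 0.45·0.95·0.33 + 0.59·0.05·0.67 + 0.79·0.05·0.33
        = 0.031825 + 0.141075 + 0.019765 + 0.013035 = 0.205700
The terms with bot crawl present sum to 0.032800, so
  P(bot crawl | traffic spike, ¬viral social-media post) = 0.032800 / 0.205700 ≈ 0.1595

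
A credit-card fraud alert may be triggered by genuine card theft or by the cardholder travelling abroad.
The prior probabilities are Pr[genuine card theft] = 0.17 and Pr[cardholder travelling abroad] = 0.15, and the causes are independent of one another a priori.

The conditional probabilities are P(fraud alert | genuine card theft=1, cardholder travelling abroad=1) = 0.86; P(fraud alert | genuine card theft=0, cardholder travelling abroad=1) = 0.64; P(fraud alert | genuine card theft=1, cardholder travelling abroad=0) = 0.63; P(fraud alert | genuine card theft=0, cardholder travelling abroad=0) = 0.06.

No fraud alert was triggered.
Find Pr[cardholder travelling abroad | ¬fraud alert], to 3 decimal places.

Pr[cardholder travelling abroad | ¬fraud alert] ≈ 0.063

Enumerate the 4 (genuine card theft, cardholder travelling abroad) configurations and weight by the priors:
  P(¬fraud alert) = 0.94*0.83*0.85 + 0.36*0.83*0.15 + 0.37*0.17*0.85 + 0.14*0.17*0.15
        = 0.663170 + 0.044820 + 0.053465 + 0.003570 = 0.765025
Keeping only the cardholder travelling abroad-present terms gives 0.048390, so
  P(cardholder travelling abroad | ¬fraud alert) = 0.048390 / 0.765025 ≈ 0.063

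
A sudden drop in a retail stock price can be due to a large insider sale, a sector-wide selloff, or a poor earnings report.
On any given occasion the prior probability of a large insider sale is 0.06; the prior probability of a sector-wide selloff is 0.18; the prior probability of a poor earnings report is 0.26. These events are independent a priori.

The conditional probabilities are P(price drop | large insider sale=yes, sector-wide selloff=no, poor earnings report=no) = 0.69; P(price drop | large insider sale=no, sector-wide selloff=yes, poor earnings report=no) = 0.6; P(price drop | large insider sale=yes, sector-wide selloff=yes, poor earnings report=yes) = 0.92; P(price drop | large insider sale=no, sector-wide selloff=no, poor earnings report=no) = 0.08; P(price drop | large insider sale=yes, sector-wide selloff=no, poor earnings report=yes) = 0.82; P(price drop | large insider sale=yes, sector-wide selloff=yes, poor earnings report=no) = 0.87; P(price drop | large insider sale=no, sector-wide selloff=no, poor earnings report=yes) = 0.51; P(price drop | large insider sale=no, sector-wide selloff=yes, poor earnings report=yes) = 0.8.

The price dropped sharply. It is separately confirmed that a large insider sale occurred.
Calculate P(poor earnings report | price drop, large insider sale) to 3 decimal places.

By total probability over the 4 (sector-wide selloff, poor earnings report) configurations:
  P(price drop | large insider sale) = 0.69·0.82·0.74 + 0.82·0.82·0.26 + 0.87·0.18·0.74 + 0.92·0.18·0.26
        = 0.418692 + 0.174824 + 0.115884 + 0.043056 = 0.752456
The terms with poor earnings report present sum to 0.217880, so
  P(poor earnings report | price drop, large insider sale) = 0.217880 / 0.752456 ≈ 0.290

P(poor earnings report | price drop, large insider sale) ≈ 0.290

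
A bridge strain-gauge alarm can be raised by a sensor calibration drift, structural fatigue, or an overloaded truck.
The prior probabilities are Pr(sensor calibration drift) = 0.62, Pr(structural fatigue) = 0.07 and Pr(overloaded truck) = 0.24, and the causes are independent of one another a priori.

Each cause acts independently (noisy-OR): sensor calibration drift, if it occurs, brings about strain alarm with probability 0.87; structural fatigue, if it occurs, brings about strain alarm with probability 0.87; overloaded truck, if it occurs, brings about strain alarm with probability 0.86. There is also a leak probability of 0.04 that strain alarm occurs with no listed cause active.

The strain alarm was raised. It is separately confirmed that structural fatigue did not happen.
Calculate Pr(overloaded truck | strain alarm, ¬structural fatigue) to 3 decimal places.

Pr(overloaded truck | strain alarm, ¬structural fatigue) ≈ 0.347

Under noisy-OR, P(strain alarm | causes) = 1 − (1−0.04)·∏(1−qᵢ) over the active causes.
Numerator (weight on configurations with overloaded truck): 0.078943 + 0.146200 = 0.225143
The normalizing constant is 0.04*0.38*0.76 + 0.8656*0.38*0.24 + 0.8752*0.62*0.76 + 0.982528*0.62*0.24 = 0.649089
P(overloaded truck | strain alarm, ¬structural fatigue) = 0.225143/0.649089 ≈ 0.347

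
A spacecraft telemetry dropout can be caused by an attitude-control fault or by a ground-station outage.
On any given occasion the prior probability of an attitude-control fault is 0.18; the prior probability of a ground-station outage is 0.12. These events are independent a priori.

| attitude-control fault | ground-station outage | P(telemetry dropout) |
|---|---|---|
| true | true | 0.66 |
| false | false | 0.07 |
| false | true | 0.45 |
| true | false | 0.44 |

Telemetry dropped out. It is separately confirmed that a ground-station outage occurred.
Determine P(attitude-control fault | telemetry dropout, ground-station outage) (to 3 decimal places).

P(attitude-control fault | telemetry dropout, ground-station outage) ≈ 0.244

P(telemetry dropout | ground-station outage) = 0.45*0.82 + 0.66*0.18 = 0.369000 + 0.118800 = 0.487800
Restricting to configurations with attitude-control fault present: 0.66*0.18 = 0.118800.
So P(attitude-control fault | telemetry dropout, ground-station outage) = 0.118800/0.487800 ≈ 0.244.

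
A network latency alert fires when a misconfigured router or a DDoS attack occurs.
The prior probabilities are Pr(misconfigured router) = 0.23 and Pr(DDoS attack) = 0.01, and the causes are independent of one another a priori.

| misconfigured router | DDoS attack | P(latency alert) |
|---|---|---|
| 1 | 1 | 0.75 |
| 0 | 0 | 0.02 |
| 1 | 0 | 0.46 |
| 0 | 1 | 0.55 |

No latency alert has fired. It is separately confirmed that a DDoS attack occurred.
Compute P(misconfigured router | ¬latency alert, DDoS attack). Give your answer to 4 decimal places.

P(misconfigured router | ¬latency alert, DDoS attack) ≈ 0.1423

Numerator (weight on configurations with misconfigured router): 0.25*0.23 = 0.057500
Denominator P(¬latency alert | DDoS attack): 0.45*0.77 + 0.25*0.23 = 0.404000
Posterior = 0.057500 / 0.404000 ≈ 0.1423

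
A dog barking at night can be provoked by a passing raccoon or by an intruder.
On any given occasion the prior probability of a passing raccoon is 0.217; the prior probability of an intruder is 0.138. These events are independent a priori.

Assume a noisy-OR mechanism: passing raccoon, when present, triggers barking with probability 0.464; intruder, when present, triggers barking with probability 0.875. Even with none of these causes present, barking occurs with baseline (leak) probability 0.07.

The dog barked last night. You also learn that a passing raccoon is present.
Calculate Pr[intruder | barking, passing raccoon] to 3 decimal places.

Under noisy-OR, P(barking | causes) = 1 − (1−0.07)·∏(1−qᵢ) over the active causes.
By total probability over both values of intruder:
  P(barking | passing raccoon) = 0.50152×0.862 + 0.93769×0.138
        = 0.432310 + 0.129401 = 0.561711
Configurations with intruder contribute 0.129401, so
  P(intruder | barking, passing raccoon) = 0.129401 / 0.561711 ≈ 0.230

Pr[intruder | barking, passing raccoon] ≈ 0.230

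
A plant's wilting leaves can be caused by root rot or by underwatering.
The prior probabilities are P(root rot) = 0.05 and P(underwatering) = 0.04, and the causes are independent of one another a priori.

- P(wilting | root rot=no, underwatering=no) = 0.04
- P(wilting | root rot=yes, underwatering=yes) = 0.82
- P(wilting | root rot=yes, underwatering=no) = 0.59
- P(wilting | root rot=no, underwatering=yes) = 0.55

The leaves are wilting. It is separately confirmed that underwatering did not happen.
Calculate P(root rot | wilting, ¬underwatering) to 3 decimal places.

For the numerator, keep only root rot=true terms: 0.59×0.05 = 0.029500
Normalizer over all consistent configurations: 0.04×0.95 + 0.59×0.05 = 0.067500
Posterior = 0.029500 / 0.067500 ≈ 0.437

P(root rot | wilting, ¬underwatering) ≈ 0.437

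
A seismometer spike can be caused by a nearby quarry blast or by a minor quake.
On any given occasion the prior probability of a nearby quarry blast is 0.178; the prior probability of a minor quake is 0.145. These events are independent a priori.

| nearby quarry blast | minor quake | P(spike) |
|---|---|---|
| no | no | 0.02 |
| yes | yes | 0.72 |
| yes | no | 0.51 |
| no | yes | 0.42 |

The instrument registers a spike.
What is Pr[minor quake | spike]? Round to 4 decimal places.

P(spike) = 0.02·0.822·0.855 + 0.42·0.822·0.145 + 0.51·0.178·0.855 + 0.72·0.178·0.145 = 0.014056 + 0.050060 + 0.077617 + 0.018583 = 0.160316
Of this, 0.068643 comes from 0.050060 + 0.018583 (the minor quake=true cases).
So P(minor quake | spike) = 0.068643/0.160316 ≈ 0.4282.

Pr[minor quake | spike] ≈ 0.4282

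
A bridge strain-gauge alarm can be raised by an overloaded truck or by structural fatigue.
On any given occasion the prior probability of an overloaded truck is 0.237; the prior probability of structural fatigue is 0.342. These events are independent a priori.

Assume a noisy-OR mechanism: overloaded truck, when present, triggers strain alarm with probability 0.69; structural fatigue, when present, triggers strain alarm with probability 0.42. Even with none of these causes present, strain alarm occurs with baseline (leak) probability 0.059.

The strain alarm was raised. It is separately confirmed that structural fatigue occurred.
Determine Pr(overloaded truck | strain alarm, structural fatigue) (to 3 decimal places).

Under noisy-OR, P(strain alarm | causes) = 1 − (1−0.059)·∏(1−qᵢ) over the active causes.
P(strain alarm | structural fatigue) = 0.45422×0.763 + 0.830808×0.237 = 0.346570 + 0.196901 = 0.543471
Of this, 0.196901 comes from 0.830808×0.237 (the overloaded truck=true cases).
P(overloaded truck | strain alarm, structural fatigue) = 0.196901 / 0.543471 ≈ 0.362

Pr(overloaded truck | strain alarm, structural fatigue) ≈ 0.362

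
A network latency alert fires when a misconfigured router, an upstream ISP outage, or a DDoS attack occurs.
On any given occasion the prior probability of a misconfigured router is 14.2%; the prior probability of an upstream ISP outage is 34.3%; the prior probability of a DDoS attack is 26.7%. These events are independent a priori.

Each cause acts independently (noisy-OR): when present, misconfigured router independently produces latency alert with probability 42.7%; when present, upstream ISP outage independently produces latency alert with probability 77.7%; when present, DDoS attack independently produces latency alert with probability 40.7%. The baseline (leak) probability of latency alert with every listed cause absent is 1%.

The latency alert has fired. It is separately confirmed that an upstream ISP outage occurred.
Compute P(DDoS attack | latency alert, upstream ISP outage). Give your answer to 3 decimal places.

P(DDoS attack | latency alert, upstream ISP outage) ≈ 0.287

Under noisy-OR, P(latency alert | causes) = 1 − (1−0.01)·∏(1−qᵢ) over the active causes.
For the numerator, keep only DDoS attack=true terms: 0.199095 + 0.035070 = 0.234165
Normalizer over all consistent configurations: 0.77923×0.858×0.733 + 0.869083×0.858×0.267 + 0.873499×0.142×0.733 + 0.924985×0.142×0.267 = 0.815153
P(DDoS attack | latency alert, upstream ISP outage) = 0.234165/0.815153 ≈ 0.287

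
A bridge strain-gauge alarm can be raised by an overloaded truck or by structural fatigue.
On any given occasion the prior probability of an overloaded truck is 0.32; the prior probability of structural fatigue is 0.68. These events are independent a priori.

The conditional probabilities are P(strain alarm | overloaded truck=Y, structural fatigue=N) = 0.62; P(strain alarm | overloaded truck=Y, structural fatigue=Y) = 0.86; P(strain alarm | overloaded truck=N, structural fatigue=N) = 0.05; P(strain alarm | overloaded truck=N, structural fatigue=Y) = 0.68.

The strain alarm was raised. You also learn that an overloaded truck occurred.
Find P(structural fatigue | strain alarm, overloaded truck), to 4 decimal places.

P(structural fatigue | strain alarm, overloaded truck) ≈ 0.7467

Enumerate both values of structural fatigue and weight by the priors:
  P(strain alarm | overloaded truck) = 0.62×0.32 + 0.86×0.68
        = 0.198400 + 0.584800 = 0.783200
The terms with structural fatigue present sum to 0.584800, so
  P(structural fatigue | strain alarm, overloaded truck) = 0.584800 / 0.783200 ≈ 0.7467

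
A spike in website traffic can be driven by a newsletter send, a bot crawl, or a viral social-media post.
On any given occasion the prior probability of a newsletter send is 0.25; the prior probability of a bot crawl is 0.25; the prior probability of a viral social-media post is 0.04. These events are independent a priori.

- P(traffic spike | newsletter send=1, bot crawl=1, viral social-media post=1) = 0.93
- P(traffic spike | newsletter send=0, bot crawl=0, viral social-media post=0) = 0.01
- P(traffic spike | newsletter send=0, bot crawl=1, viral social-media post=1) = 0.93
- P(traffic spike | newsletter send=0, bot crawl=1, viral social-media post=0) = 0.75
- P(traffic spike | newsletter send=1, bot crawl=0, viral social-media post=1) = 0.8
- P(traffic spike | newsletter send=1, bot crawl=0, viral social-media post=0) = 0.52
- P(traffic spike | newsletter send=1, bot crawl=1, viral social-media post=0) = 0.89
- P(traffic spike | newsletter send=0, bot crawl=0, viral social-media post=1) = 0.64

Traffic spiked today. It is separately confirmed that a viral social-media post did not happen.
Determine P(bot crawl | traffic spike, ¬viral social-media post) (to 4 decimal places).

P(bot crawl | traffic spike, ¬viral social-media post) ≈ 0.6555

P(traffic spike | ¬viral social-media post) = 0.01·0.75·0.75 + 0.75·0.75·0.25 + 0.52·0.25·0.75 + 0.89·0.25·0.25 = 0.005625 + 0.140625 + 0.097500 + 0.055625 = 0.299375
The bot crawl-present share is 0.140625 + 0.055625 = 0.196250.
So P(bot crawl | traffic spike, ¬viral social-media post) = 0.196250/0.299375 ≈ 0.6555.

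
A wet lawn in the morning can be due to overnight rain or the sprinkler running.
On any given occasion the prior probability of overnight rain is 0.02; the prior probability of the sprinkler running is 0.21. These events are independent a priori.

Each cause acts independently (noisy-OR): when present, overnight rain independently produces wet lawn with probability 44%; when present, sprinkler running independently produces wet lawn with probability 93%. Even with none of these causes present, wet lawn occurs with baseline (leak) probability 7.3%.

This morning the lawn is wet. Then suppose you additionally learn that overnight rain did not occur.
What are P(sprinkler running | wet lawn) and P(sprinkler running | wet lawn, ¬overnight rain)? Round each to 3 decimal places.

Under noisy-OR, P(wet lawn | causes) = 1 − (1−0.073)·∏(1−qᵢ) over the active causes.
Weight on sprinkler running=true, given the evidence: 0.192446 + 0.004047 = 0.196493
The normalizing constant is 0.073*0.98*0.79 + 0.93511*0.98*0.21 + 0.48088*0.02*0.79 + 0.963662*0.02*0.21 = 0.260608
P(sprinkler running | wet lawn) = 0.196493/0.260608 ≈ 0.754

Now condition on the additional information:
For the numerator, keep only sprinkler running=true terms: 0.93511·0.21 = 0.196373
Normalizer over all consistent configurations: 0.073·0.79 + 0.93511·0.21 = 0.254043
P(sprinkler running | wet lawn, ¬overnight rain) = 0.196373/0.254043 ≈ 0.773
Ruling out overnight rain raises the posterior on sprinkler running — the flip side of explaining away.

P(sprinkler running | wet lawn) ≈ 0.754; P(sprinkler running | wet lawn, ¬overnight rain) ≈ 0.773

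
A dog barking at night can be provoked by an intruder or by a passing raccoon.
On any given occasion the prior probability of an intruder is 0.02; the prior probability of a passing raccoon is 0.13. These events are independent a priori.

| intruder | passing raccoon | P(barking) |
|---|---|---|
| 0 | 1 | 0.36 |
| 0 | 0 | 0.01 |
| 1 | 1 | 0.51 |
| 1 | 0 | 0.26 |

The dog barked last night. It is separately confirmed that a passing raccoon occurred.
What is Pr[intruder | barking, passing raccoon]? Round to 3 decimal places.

Pr[intruder | barking, passing raccoon] ≈ 0.028

Enumerate both values of intruder and weight by the priors:
  P(barking | passing raccoon) = 0.36×0.98 + 0.51×0.02
        = 0.352800 + 0.010200 = 0.363000
Keeping only the intruder-present terms gives 0.010200, so
  P(intruder | barking, passing raccoon) = 0.010200 / 0.363000 ≈ 0.028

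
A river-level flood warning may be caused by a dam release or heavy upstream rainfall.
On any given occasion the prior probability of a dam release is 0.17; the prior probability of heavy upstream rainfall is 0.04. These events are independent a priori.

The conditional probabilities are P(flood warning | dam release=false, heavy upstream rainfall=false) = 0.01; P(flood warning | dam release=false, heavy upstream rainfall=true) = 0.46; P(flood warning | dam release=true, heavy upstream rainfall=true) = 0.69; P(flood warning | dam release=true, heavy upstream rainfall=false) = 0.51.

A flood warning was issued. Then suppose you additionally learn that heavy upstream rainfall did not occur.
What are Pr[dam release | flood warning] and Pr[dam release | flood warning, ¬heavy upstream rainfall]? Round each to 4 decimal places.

Pr[dam release | flood warning] ≈ 0.7909; Pr[dam release | flood warning, ¬heavy upstream rainfall] ≈ 0.9126

For the numerator, keep only dam release=true terms: 0.083232 + 0.004692 = 0.087924
Denominator P(flood warning): 0.01×0.83×0.96 + 0.46×0.83×0.04 + 0.51×0.17×0.96 + 0.69×0.17×0.04 = 0.111164
P(dam release | flood warning) = 0.087924/0.111164 ≈ 0.7909

With the extra evidence:
For the numerator, keep only dam release=true terms: 0.51*0.17 = 0.086700
Normalizer over all consistent configurations: 0.01*0.83 + 0.51*0.17 = 0.095000
P(dam release | flood warning, ¬heavy upstream rainfall) = 0.086700/0.095000 ≈ 0.9126
With heavy upstream rainfall excluded, dam release must carry more of the explanatory weight for the flood warning.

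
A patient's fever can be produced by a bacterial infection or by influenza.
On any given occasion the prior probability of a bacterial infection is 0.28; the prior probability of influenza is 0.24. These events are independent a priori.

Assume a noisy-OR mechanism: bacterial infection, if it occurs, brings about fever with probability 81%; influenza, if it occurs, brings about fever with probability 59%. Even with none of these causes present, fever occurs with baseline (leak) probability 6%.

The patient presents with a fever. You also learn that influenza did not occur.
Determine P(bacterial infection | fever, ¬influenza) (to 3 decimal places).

Under noisy-OR, P(fever | causes) = 1 − (1−0.06)·∏(1−qᵢ) over the active causes.
Enumerate both values of bacterial infection and weight by the priors:
  P(fever | ¬influenza) = 0.06×0.72 + 0.8214×0.28
        = 0.043200 + 0.229992 = 0.273192
Configurations with bacterial infection contribute 0.229992, so
  P(bacterial infection | fever, ¬influenza) = 0.229992 / 0.273192 ≈ 0.842

P(bacterial infection | fever, ¬influenza) ≈ 0.842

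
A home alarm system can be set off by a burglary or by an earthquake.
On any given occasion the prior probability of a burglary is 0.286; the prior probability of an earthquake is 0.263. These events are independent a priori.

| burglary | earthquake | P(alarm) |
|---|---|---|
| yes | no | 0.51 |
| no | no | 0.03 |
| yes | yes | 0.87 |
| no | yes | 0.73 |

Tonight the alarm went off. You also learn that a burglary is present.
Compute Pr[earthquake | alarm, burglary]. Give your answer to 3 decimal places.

P(alarm | burglary) = 0.51*0.737 + 0.87*0.263 = 0.375870 + 0.228810 = 0.604680
The earthquake-present share is 0.87*0.263 = 0.228810.
So P(earthquake | alarm, burglary) = 0.228810/0.604680 ≈ 0.378.

Pr[earthquake | alarm, burglary] ≈ 0.378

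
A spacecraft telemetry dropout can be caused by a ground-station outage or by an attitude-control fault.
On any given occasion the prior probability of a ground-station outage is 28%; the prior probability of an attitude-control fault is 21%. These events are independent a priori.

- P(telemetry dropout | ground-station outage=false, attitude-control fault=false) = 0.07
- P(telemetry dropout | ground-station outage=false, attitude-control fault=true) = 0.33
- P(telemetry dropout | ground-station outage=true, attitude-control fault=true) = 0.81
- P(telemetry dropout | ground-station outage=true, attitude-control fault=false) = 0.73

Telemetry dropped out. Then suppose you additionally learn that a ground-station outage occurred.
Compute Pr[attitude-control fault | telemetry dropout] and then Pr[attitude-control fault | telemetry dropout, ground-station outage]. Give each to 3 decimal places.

P(telemetry dropout) = 0.07×0.72×0.79 + 0.33×0.72×0.21 + 0.73×0.28×0.79 + 0.81×0.28×0.21 = 0.039816 + 0.049896 + 0.161476 + 0.047628 = 0.298816
Restricting to configurations with attitude-control fault present: 0.049896 + 0.047628 = 0.097524.
P(attitude-control fault | telemetry dropout) = 0.097524 / 0.298816 ≈ 0.326

Now also conditioning on ground-station outage=true:
By total probability over both values of attitude-control fault:
  P(telemetry dropout | ground-station outage) = 0.73*0.79 + 0.81*0.21
        = 0.576700 + 0.170100 = 0.746800
Configurations with attitude-control fault contribute 0.170100, so
  P(attitude-control fault | telemetry dropout, ground-station outage) = 0.170100 / 0.746800 ≈ 0.228
The drop from 0.326 to 0.228 is the explaining-away (discounting) effect.

Pr[attitude-control fault | telemetry dropout] ≈ 0.326; Pr[attitude-control fault | telemetry dropout, ground-station outage] ≈ 0.228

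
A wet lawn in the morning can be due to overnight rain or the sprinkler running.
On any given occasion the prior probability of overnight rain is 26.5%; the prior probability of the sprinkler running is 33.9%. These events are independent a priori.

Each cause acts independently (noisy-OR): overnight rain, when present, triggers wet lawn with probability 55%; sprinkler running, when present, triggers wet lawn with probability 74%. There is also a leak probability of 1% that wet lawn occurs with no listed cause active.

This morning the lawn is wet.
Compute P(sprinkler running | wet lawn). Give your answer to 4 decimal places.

P(sprinkler running | wet lawn) ≈ 0.7217

Under noisy-OR, P(wet lawn | causes) = 1 − (1−0.01)·∏(1−qᵢ) over the active causes.
Enumerate the 4 (overnight rain, sprinkler running) configurations and weight by the priors:
  P(wet lawn) = 0.01×0.735×0.661 + 0.7426×0.735×0.339 + 0.5545×0.265×0.661 + 0.88417×0.265×0.339
        = 0.004858 + 0.185030 + 0.097129 + 0.079429 = 0.366446
The terms with sprinkler running present sum to 0.264459, so
  P(sprinkler running | wet lawn) = 0.264459 / 0.366446 ≈ 0.7217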